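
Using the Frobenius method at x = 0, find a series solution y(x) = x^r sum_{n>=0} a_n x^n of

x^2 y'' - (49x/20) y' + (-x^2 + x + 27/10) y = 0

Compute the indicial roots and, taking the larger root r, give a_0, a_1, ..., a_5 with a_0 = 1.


Write in Frobenius form y'' + (p(x)/x) y' + (q(x)/x^2) y = 0:
  p(x) = -49/20,  q(x) = -x^2 + x + 27/10.
Indicial equation: r(r-1) + (-49/20) r + (27/10) = 0 -> roots r_1 = 9/4, r_2 = 6/5.
Take r = r_1 = 9/4. Let y(x) = x^r sum_{n>=0} a_n x^n with a_0 = 1.
Substitute y = x^r sum a_n x^n and match x^{r+n}. The recurrence is
  D(n) a_n + 1 a_{n-1} - 1 a_{n-2} = 0,  where D(n) = (r+n)(r+n-1) + (-49/20)(r+n) + (27/10).
  a_n = [-1 a_{n-1} + 1 a_{n-2}] / D(n).
Since the indicial polynomial factors as (r - r_1)(r - r_2), D(n) = (r_1 + n - r_1)(r_1 + n - r_2) = n(n + 21/20).
Evaluating step by step (a_0 = 1):
  n = 1: D(1) = 1(1 + 21/20) = 41/20; numerator = -1(1) = -1; a_1 = (-1)/(41/20) = -20/41
  n = 2: D(2) = 2(2 + 21/20) = 61/10; numerator = -1(-20/41) + 1(1) = 61/41; a_2 = (61/41)/(61/10) = 10/41
  n = 3: D(3) = 3(3 + 21/20) = 243/20; numerator = -1(10/41) + 1(-20/41) = -30/41; a_3 = (-30/41)/(243/20) = -200/3321
  n = 4: D(4) = 4(4 + 21/20) = 101/5; numerator = -1(-200/3321) + 1(10/41) = 1010/3321; a_4 = (1010/3321)/(101/5) = 50/3321
  n = 5: D(5) = 5(5 + 21/20) = 121/4; numerator = -1(50/3321) + 1(-200/3321) = -250/3321; a_5 = (-250/3321)/(121/4) = -1000/401841

r = 9/4; a_0 = 1; a_1 = -20/41; a_2 = 10/41; a_3 = -200/3321; a_4 = 50/3321; a_5 = -1000/401841


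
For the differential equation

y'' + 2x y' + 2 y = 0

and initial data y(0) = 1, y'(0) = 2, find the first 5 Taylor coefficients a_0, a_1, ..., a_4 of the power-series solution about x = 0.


Ansatz: y(x) = sum_{n>=0} a_n x^n, so y'(x) = sum_{n>=1} n a_n x^(n-1) and y''(x) = sum_{n>=2} n(n-1) a_n x^(n-2).
Substitute into P(x) y'' + Q(x) y' + R(x) y = 0 with P(x) = 1, Q(x) = 2x, R(x) = 2, and match powers of x.
Initial conditions: a_0 = 1, a_1 = 2.
Setting the coefficient of each power of x to zero and solving order by order (substituting the coefficients already found):
  x^0: 2 a_2 + 2 a_0 = 0  ->  2 a_2 = -2 a_0 = -2  ->  a_2 = -1
  x^1: 6 a_3 + 4 a_1 = 0  ->  6 a_3 = -4 a_1 = -8  ->  a_3 = -4/3
  x^2: 12 a_4 + 6 a_2 = 0  ->  12 a_4 = -6 a_2 = 6  ->  a_4 = 1/2
Truncated series: y(x) = 1 + 2 x - x^2 - (4/3) x^3 + (1/2) x^4 + O(x^5).

a_0 = 1; a_1 = 2; a_2 = -1; a_3 = -4/3; a_4 = 1/2


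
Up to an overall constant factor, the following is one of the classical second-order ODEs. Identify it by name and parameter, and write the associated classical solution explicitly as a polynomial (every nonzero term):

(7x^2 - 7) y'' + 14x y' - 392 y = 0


All three coefficients share the factor -7; dividing through by -7 gives  (1 - x^2) y'' - 2x y' + 56 y = 0.
This matches the Legendre equation (1 - x^2) y'' - 2x y' + n(n+1) y = 0 (note the -2x y' term) with n(n+1) = 56, so n = 7; the polynomial solution is P_7(x).
With y = sum_k a_k x^k, matching x^k gives (k+2)(k+1) a_{k+2} = [k(k+1) - n(n+1)] a_k = (k - 7)(k + 8) a_k. The right side vanishes at k = 7, so the series with the parity of 7 terminates at degree 7.
Standard normalization (P_n(1) = 1): leading coefficient (2n)!/(2^n (n!)^2) = 87178291200/(128*25401600) = 429/16, so a_7 = 429/16. Work downward with a_k = (k+1)(k+2) a_{k+2} / ((k - 7)(k + 8)):
  a_5 = (6)(7)(429/16) / ((5 - 7)(5 + 8)) = (9009/8)/(-26) = -693/16
  a_3 = (4)(5)(-693/16) / ((3 - 7)(3 + 8)) = (-3465/4)/(-44) = 315/16
  a_1 = (2)(3)(315/16) / ((1 - 7)(1 + 8)) = (945/8)/(-54) = -35/16
Hence P_7(x) = 429 x^7/16 - 693 x^5/16 + 315 x^3/16 - 35 x/16.

P_7(x); series = 429 x^7/16 - 693 x^5/16 + 315 x^3/16 - 35 x/16


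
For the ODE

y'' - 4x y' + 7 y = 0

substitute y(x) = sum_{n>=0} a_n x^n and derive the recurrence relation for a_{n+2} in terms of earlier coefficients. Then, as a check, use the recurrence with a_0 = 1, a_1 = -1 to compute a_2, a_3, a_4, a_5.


Substitute y = sum_n a_n x^n.
y''(x) has coefficient (n+2)(n+1) a_{n+2} at x^n;
-4 x y'(x) has coefficient -4 n a_n at x^n (shift);
7 y(x) has coefficient 7 a_n at x^n.
Matching x^n: (n+2)(n+1) a_{n+2} + (-4n + 7) a_n = 0.
Thus a_{n+2} = (4n - 7) / ((n+1)(n+2)) * a_n.

Check with a_0 = 1, a_1 = -1 (apply the recurrence for n = 0, 1, 2, 3): a_0 = 1, a_1 = -1, a_2 = -7/2, a_3 = 1/2, a_4 = -7/24, a_5 = 1/8.

a_(n+2) = (4n - 7) / ((n+1)(n+2)) * a_n; check: a_0 = 1, a_1 = -1, a_2 = -7/2, a_3 = 1/2, a_4 = -7/24, a_5 = 1/8


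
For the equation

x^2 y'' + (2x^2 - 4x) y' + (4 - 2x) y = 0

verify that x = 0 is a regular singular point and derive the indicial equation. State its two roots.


Divide by x^2 to reach normal form y'' + P_1(x) y' + P_2(x) y = 0 with P_1(x) = 2 - 4/x and P_2(x) = -2/x + 4/x^2.
x = 0 is a singular point because the y'-coefficient 2 - 4/x has a pole at x = 0 and the y-coefficient -2/x + 4/x^2 has a pole at x = 0.
It is a regular singular point because x P_1(x) = p(x) = 2x - 4 and x^2 P_2(x) = q(x) = 4 - 2x are polynomials, hence analytic at x = 0.
p(0) = -4,  q(0) = 4.
Indicial equation: r(r-1) + p(0) r + q(0) = 0, i.e. r^2 + (p(0) - 1) r + q(0) = 0, i.e. r^2 - 5 r + 4 = 0.
Discriminant: (-5)^2 - 4(4) = 9, so r = (5 ± 3)/2.
Solving: r_1 = 4, r_2 = 1.

indicial: r^2 - 5 r + 4 = 0; roots r_1 = 4, r_2 = 1


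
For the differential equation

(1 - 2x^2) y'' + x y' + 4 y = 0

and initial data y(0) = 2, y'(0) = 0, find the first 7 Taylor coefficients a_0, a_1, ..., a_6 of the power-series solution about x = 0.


Ansatz: y(x) = sum_{n>=0} a_n x^n, so y'(x) = sum_{n>=1} n a_n x^(n-1) and y''(x) = sum_{n>=2} n(n-1) a_n x^(n-2).
Substitute into P(x) y'' + Q(x) y' + R(x) y = 0 with P(x) = 1 - 2x^2, Q(x) = x, R(x) = 4, and match powers of x.
Initial conditions: a_0 = 2, a_1 = 0.
Setting the coefficient of each power of x to zero and solving order by order (substituting the coefficients already found):
  x^0: 2 a_2 + 4 a_0 = 0  ->  2 a_2 = -4 a_0 = -8  ->  a_2 = -4
  x^1: 6 a_3 + 5 a_1 = 0  ->  6 a_3 = -5 a_1 = 0  ->  a_3 = 0
  x^2: 12 a_4 + 2 a_2 = 0  ->  12 a_4 = -2 a_2 = 8  ->  a_4 = 2/3
  x^3: 20 a_5 - 5 a_3 = 0  ->  20 a_5 = 5 a_3 = 0  ->  a_5 = 0
  x^4: 30 a_6 - 16 a_4 = 0  ->  30 a_6 = 16 a_4 = 32/3  ->  a_6 = 16/45
Truncated series: y(x) = 2 - 4 x^2 + (2/3) x^4 + (16/45) x^6 + O(x^7).

a_0 = 2; a_1 = 0; a_2 = -4; a_3 = 0; a_4 = 2/3; a_5 = 0; a_6 = 16/45


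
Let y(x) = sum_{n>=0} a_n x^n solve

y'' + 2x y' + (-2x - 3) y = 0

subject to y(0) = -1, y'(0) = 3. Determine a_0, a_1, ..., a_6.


Ansatz: y(x) = sum_{n>=0} a_n x^n, so y'(x) = sum_{n>=1} n a_n x^(n-1) and y''(x) = sum_{n>=2} n(n-1) a_n x^(n-2).
Substitute into P(x) y'' + Q(x) y' + R(x) y = 0 with P(x) = 1, Q(x) = 2x, R(x) = -2x - 3, and match powers of x.
Initial conditions: a_0 = -1, a_1 = 3.
Setting the coefficient of each power of x to zero and solving order by order (substituting the coefficients already found):
  x^0: 2 a_2 - 3 a_0 = 0  ->  2 a_2 = 3 a_0 = -3  ->  a_2 = -3/2
  x^1: 6 a_3 - a_1 - 2 a_0 = 0  ->  6 a_3 = a_1 + 2 a_0 = 1  ->  a_3 = 1/6
  x^2: 12 a_4 + a_2 - 2 a_1 = 0  ->  12 a_4 = -a_2 + 2 a_1 = 15/2  ->  a_4 = 5/8
  x^3: 20 a_5 + 3 a_3 - 2 a_2 = 0  ->  20 a_5 = -3 a_3 + 2 a_2 = -7/2  ->  a_5 = -7/40
  x^4: 30 a_6 + 5 a_4 - 2 a_3 = 0  ->  30 a_6 = -5 a_4 + 2 a_3 = -67/24  ->  a_6 = -67/720
Truncated series: y(x) = -1 + 3 x - (3/2) x^2 + (1/6) x^3 + (5/8) x^4 - (7/40) x^5 - (67/720) x^6 + O(x^7).

a_0 = -1; a_1 = 3; a_2 = -3/2; a_3 = 1/6; a_4 = 5/8; a_5 = -7/40; a_6 = -67/720


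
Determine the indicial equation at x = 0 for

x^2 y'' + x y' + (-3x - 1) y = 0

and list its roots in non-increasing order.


Divide by x^2 to reach normal form y'' + P_1(x) y' + P_2(x) y = 0 with P_1(x) = 1/x and P_2(x) = -3/x - 1/x^2.
x = 0 is a singular point because the y'-coefficient 1/x has a pole at x = 0 and the y-coefficient -3/x - 1/x^2 has a pole at x = 0.
It is a regular singular point because x P_1(x) = p(x) = 1 and x^2 P_2(x) = q(x) = -3x - 1 are polynomials, hence analytic at x = 0.
p(0) = 1,  q(0) = -1.
Indicial equation: r(r-1) + p(0) r + q(0) = 0, i.e. r^2 + (p(0) - 1) r + q(0) = 0, i.e. r^2 - 1 = 0.
Discriminant: (0)^2 - 4(-1) = 4, so r = (0 ± 2)/2.
Solving: r_1 = 1, r_2 = -1.

indicial: r^2 - 1 = 0; roots r_1 = 1, r_2 = -1


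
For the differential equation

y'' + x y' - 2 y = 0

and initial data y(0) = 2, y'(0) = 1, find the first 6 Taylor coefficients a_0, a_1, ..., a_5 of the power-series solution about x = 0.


Ansatz: y(x) = sum_{n>=0} a_n x^n, so y'(x) = sum_{n>=1} n a_n x^(n-1) and y''(x) = sum_{n>=2} n(n-1) a_n x^(n-2).
Substitute into P(x) y'' + Q(x) y' + R(x) y = 0 with P(x) = 1, Q(x) = x, R(x) = -2, and match powers of x.
Initial conditions: a_0 = 2, a_1 = 1.
Setting the coefficient of each power of x to zero and solving order by order (substituting the coefficients already found):
  x^0: 2 a_2 - 2 a_0 = 0  ->  2 a_2 = 2 a_0 = 4  ->  a_2 = 2
  x^1: 6 a_3 - a_1 = 0  ->  6 a_3 = a_1 = 1  ->  a_3 = 1/6
  x^2: 12 a_4 = 0  ->  a_4 = 0
  x^3: 20 a_5 + a_3 = 0  ->  20 a_5 = -a_3 = -1/6  ->  a_5 = -1/120
Truncated series: y(x) = 2 + x + 2 x^2 + (1/6) x^3 - (1/120) x^5 + O(x^6).

a_0 = 2; a_1 = 1; a_2 = 2; a_3 = 1/6; a_4 = 0; a_5 = -1/120


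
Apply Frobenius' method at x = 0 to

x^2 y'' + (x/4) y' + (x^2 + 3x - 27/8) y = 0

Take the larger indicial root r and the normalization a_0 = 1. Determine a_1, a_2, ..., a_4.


Write in Frobenius form y'' + (p(x)/x) y' + (q(x)/x^2) y = 0:
  p(x) = 1/4,  q(x) = x^2 + 3x - 27/8.
Indicial equation: r(r-1) + (1/4) r + (-27/8) = 0 -> roots r_1 = 9/4, r_2 = -3/2.
Take r = r_1 = 9/4. Let y(x) = x^r sum_{n>=0} a_n x^n with a_0 = 1.
Substitute y = x^r sum a_n x^n and match x^{r+n}. The recurrence is
  D(n) a_n + 3 a_{n-1} + 1 a_{n-2} = 0,  where D(n) = (r+n)(r+n-1) + (1/4)(r+n) + (-27/8).
  a_n = [-3 a_{n-1} - 1 a_{n-2}] / D(n).
Since the indicial polynomial factors as (r - r_1)(r - r_2), D(n) = (r_1 + n - r_1)(r_1 + n - r_2) = n(n + 15/4).
Evaluating step by step (a_0 = 1):
  n = 1: D(1) = 1(1 + 15/4) = 19/4; numerator = -3(1) = -3; a_1 = (-3)/(19/4) = -12/19
  n = 2: D(2) = 2(2 + 15/4) = 23/2; numerator = -3(-12/19) - 1(1) = 17/19; a_2 = (17/19)/(23/2) = 34/437
  n = 3: D(3) = 3(3 + 15/4) = 81/4; numerator = -3(34/437) - 1(-12/19) = 174/437; a_3 = (174/437)/(81/4) = 232/11799
  n = 4: D(4) = 4(4 + 15/4) = 31; numerator = -3(232/11799) - 1(34/437) = -538/3933; a_4 = (-538/3933)/(31) = -538/121923

r = 9/4; a_0 = 1; a_1 = -12/19; a_2 = 34/437; a_3 = 232/11799; a_4 = -538/121923


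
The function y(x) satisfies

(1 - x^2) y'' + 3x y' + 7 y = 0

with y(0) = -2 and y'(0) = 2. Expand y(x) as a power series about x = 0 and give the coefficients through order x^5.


Ansatz: y(x) = sum_{n>=0} a_n x^n, so y'(x) = sum_{n>=1} n a_n x^(n-1) and y''(x) = sum_{n>=2} n(n-1) a_n x^(n-2).
Substitute into P(x) y'' + Q(x) y' + R(x) y = 0 with P(x) = 1 - x^2, Q(x) = 3x, R(x) = 7, and match powers of x.
Initial conditions: a_0 = -2, a_1 = 2.
Setting the coefficient of each power of x to zero and solving order by order (substituting the coefficients already found):
  x^0: 2 a_2 + 7 a_0 = 0  ->  2 a_2 = -7 a_0 = 14  ->  a_2 = 7
  x^1: 6 a_3 + 10 a_1 = 0  ->  6 a_3 = -10 a_1 = -20  ->  a_3 = -10/3
  x^2: 12 a_4 + 11 a_2 = 0  ->  12 a_4 = -11 a_2 = -77  ->  a_4 = -77/12
  x^3: 20 a_5 + 10 a_3 = 0  ->  20 a_5 = -10 a_3 = 100/3  ->  a_5 = 5/3
Truncated series: y(x) = -2 + 2 x + 7 x^2 - (10/3) x^3 - (77/12) x^4 + (5/3) x^5 + O(x^6).

a_0 = -2; a_1 = 2; a_2 = 7; a_3 = -10/3; a_4 = -77/12; a_5 = 5/3


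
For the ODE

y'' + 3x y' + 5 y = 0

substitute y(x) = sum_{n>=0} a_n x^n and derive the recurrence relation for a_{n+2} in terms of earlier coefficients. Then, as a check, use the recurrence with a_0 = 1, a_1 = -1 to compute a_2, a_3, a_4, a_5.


Substitute y = sum_n a_n x^n.
y''(x) has coefficient (n+2)(n+1) a_{n+2} at x^n;
3 x y'(x) has coefficient 3 n a_n at x^n (shift);
5 y(x) has coefficient 5 a_n at x^n.
Matching x^n: (n+2)(n+1) a_{n+2} + (3n + 5) a_n = 0.
Thus a_{n+2} = (-3n - 5) / ((n+1)(n+2)) * a_n.

Check with a_0 = 1, a_1 = -1 (apply the recurrence for n = 0, 1, 2, 3): a_0 = 1, a_1 = -1, a_2 = -5/2, a_3 = 4/3, a_4 = 55/24, a_5 = -14/15.

a_(n+2) = (-3n - 5) / ((n+1)(n+2)) * a_n; check: a_0 = 1, a_1 = -1, a_2 = -5/2, a_3 = 4/3, a_4 = 55/24, a_5 = -14/15


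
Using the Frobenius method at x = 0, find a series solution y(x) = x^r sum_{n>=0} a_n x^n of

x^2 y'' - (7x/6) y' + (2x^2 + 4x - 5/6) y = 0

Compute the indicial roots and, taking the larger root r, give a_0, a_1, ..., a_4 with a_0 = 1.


Write in Frobenius form y'' + (p(x)/x) y' + (q(x)/x^2) y = 0:
  p(x) = -7/6,  q(x) = 2x^2 + 4x - 5/6.
Indicial equation: r(r-1) + (-7/6) r + (-5/6) = 0 -> roots r_1 = 5/2, r_2 = -1/3.
Take r = r_1 = 5/2. Let y(x) = x^r sum_{n>=0} a_n x^n with a_0 = 1.
Substitute y = x^r sum a_n x^n and match x^{r+n}. The recurrence is
  D(n) a_n + 4 a_{n-1} + 2 a_{n-2} = 0,  where D(n) = (r+n)(r+n-1) + (-7/6)(r+n) + (-5/6).
  a_n = [-4 a_{n-1} - 2 a_{n-2}] / D(n).
Since the indicial polynomial factors as (r - r_1)(r - r_2), D(n) = (r_1 + n - r_1)(r_1 + n - r_2) = n(n + 17/6).
Evaluating step by step (a_0 = 1):
  n = 1: D(1) = 1(1 + 17/6) = 23/6; numerator = -4(1) = -4; a_1 = (-4)/(23/6) = -24/23
  n = 2: D(2) = 2(2 + 17/6) = 29/3; numerator = -4(-24/23) - 2(1) = 50/23; a_2 = (50/23)/(29/3) = 150/667
  n = 3: D(3) = 3(3 + 17/6) = 35/2; numerator = -4(150/667) - 2(-24/23) = 792/667; a_3 = (792/667)/(35/2) = 1584/23345
  n = 4: D(4) = 4(4 + 17/6) = 82/3; numerator = -4(1584/23345) - 2(150/667) = -732/1015; a_4 = (-732/1015)/(82/3) = -1098/41615

r = 5/2; a_0 = 1; a_1 = -24/23; a_2 = 150/667; a_3 = 1584/23345; a_4 = -1098/41615


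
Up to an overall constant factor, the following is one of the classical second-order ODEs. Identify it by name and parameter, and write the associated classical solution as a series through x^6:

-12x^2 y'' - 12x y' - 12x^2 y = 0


All three coefficients share the factor -12; dividing through by -12 gives  x^2 y'' + x y' + x^2 y = 0.
This matches the Bessel equation x^2 y'' + x y' + (x^2 - nu^2) y = 0 with nu^2 = 0, so nu = 0; the solution bounded at x = 0 is J_0(x).
Frobenius at x = 0: indicial roots ±nu; for r = nu the recurrence k(k + 2nu) c_k = -c_{k-2} gives the standard series J_nu(x) = sum_{k>=0} (-1)^k / (k! (k+nu)!) (x/2)^(2k+nu). Evaluate the first 4 terms:
  k = 0: (-1)^0 / (0! * 0! * 2^0) x^0 = 1/(1*1*1) x^0 = (1) x^0
  k = 1: (-1)^1 / (1! * 1! * 2^2) x^2 = -1/(1*1*4) x^2 = (-1/4) x^2
  k = 2: (-1)^2 / (2! * 2! * 2^4) x^4 = 1/(2*2*16) x^4 = (1/64) x^4
  k = 3: (-1)^3 / (3! * 3! * 2^6) x^6 = -1/(6*6*64) x^6 = (-1/2304) x^6
Hence J_0(x) = -x^6/2304 + x^4/64 - x^2/4 + 1 + ....

J_0(x); series = -x^6/2304 + x^4/64 - x^2/4 + 1


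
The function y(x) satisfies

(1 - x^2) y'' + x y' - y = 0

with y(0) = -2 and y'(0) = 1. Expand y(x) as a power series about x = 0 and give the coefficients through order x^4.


Ansatz: y(x) = sum_{n>=0} a_n x^n, so y'(x) = sum_{n>=1} n a_n x^(n-1) and y''(x) = sum_{n>=2} n(n-1) a_n x^(n-2).
Substitute into P(x) y'' + Q(x) y' + R(x) y = 0 with P(x) = 1 - x^2, Q(x) = x, R(x) = -1, and match powers of x.
Initial conditions: a_0 = -2, a_1 = 1.
Setting the coefficient of each power of x to zero and solving order by order (substituting the coefficients already found):
  x^0: 2 a_2 - a_0 = 0  ->  2 a_2 = a_0 = -2  ->  a_2 = -1
  x^1: 6 a_3 = 0  ->  a_3 = 0
  x^2: 12 a_4 - a_2 = 0  ->  12 a_4 = a_2 = -1  ->  a_4 = -1/12
Truncated series: y(x) = -2 + x - x^2 - (1/12) x^4 + O(x^5).

a_0 = -2; a_1 = 1; a_2 = -1; a_3 = 0; a_4 = -1/12


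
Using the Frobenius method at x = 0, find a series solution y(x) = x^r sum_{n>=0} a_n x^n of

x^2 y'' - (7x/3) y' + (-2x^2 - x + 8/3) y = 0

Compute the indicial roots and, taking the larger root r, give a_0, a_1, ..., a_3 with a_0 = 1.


Write in Frobenius form y'' + (p(x)/x) y' + (q(x)/x^2) y = 0:
  p(x) = -7/3,  q(x) = -2x^2 - x + 8/3.
Indicial equation: r(r-1) + (-7/3) r + (8/3) = 0 -> roots r_1 = 2, r_2 = 4/3.
Take r = r_1 = 2. Let y(x) = x^r sum_{n>=0} a_n x^n with a_0 = 1.
Substitute y = x^r sum a_n x^n and match x^{r+n}. The recurrence is
  D(n) a_n - 1 a_{n-1} - 2 a_{n-2} = 0,  where D(n) = (r+n)(r+n-1) + (-7/3)(r+n) + (8/3).
  a_n = [1 a_{n-1} + 2 a_{n-2}] / D(n).
Since the indicial polynomial factors as (r - r_1)(r - r_2), D(n) = (r_1 + n - r_1)(r_1 + n - r_2) = n(n + 2/3).
Evaluating step by step (a_0 = 1):
  n = 1: D(1) = 1(1 + 2/3) = 5/3; numerator = 1(1) = 1; a_1 = (1)/(5/3) = 3/5
  n = 2: D(2) = 2(2 + 2/3) = 16/3; numerator = 1(3/5) + 2(1) = 13/5; a_2 = (13/5)/(16/3) = 39/80
  n = 3: D(3) = 3(3 + 2/3) = 11; numerator = 1(39/80) + 2(3/5) = 27/16; a_3 = (27/16)/(11) = 27/176

r = 2; a_0 = 1; a_1 = 3/5; a_2 = 39/80; a_3 = 27/176


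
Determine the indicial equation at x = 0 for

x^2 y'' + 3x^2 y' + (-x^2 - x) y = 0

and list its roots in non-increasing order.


Divide by x^2 to reach normal form y'' + P_1(x) y' + P_2(x) y = 0 with P_1(x) = 3 and P_2(x) = -1 - 1/x.
x = 0 is a singular point because the y-coefficient -1 - 1/x has a pole at x = 0.
It is a regular singular point because x P_1(x) = p(x) = 3x and x^2 P_2(x) = q(x) = -x^2 - x are polynomials, hence analytic at x = 0.
p(0) = 0,  q(0) = 0.
Indicial equation: r(r-1) + p(0) r + q(0) = 0, i.e. r^2 + (p(0) - 1) r + q(0) = 0, i.e. r^2 - 1 r = 0.
Discriminant: (-1)^2 - 4(0) = 1, so r = (1 ± 1)/2.
Solving: r_1 = 1, r_2 = 0.

indicial: r^2 - 1 r = 0; roots r_1 = 1, r_2 = 0


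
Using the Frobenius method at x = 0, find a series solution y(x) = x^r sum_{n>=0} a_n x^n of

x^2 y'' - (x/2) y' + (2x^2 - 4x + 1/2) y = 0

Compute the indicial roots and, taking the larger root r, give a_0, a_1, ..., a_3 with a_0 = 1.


Write in Frobenius form y'' + (p(x)/x) y' + (q(x)/x^2) y = 0:
  p(x) = -1/2,  q(x) = 2x^2 - 4x + 1/2.
Indicial equation: r(r-1) + (-1/2) r + (1/2) = 0 -> roots r_1 = 1, r_2 = 1/2.
Take r = r_1 = 1. Let y(x) = x^r sum_{n>=0} a_n x^n with a_0 = 1.
Substitute y = x^r sum a_n x^n and match x^{r+n}. The recurrence is
  D(n) a_n - 4 a_{n-1} + 2 a_{n-2} = 0,  where D(n) = (r+n)(r+n-1) + (-1/2)(r+n) + (1/2).
  a_n = [4 a_{n-1} - 2 a_{n-2}] / D(n).
Since the indicial polynomial factors as (r - r_1)(r - r_2), D(n) = (r_1 + n - r_1)(r_1 + n - r_2) = n(n + 1/2).
Evaluating step by step (a_0 = 1):
  n = 1: D(1) = 1(1 + 1/2) = 3/2; numerator = 4(1) = 4; a_1 = (4)/(3/2) = 8/3
  n = 2: D(2) = 2(2 + 1/2) = 5; numerator = 4(8/3) - 2(1) = 26/3; a_2 = (26/3)/(5) = 26/15
  n = 3: D(3) = 3(3 + 1/2) = 21/2; numerator = 4(26/15) - 2(8/3) = 8/5; a_3 = (8/5)/(21/2) = 16/105

r = 1; a_0 = 1; a_1 = 8/3; a_2 = 26/15; a_3 = 16/105


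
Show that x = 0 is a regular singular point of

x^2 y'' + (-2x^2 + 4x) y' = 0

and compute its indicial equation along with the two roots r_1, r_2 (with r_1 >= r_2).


Divide by x^2 to reach normal form y'' + P_1(x) y' + P_2(x) y = 0 with P_1(x) = -2 + 4/x and P_2(x) = 0.
x = 0 is a singular point because the y'-coefficient -2 + 4/x has a pole at x = 0.
It is a regular singular point because x P_1(x) = p(x) = 4 - 2x and x^2 P_2(x) = q(x) = 0 are polynomials, hence analytic at x = 0.
p(0) = 4,  q(0) = 0.
Indicial equation: r(r-1) + p(0) r + q(0) = 0, i.e. r^2 + (p(0) - 1) r + q(0) = 0, i.e. r^2 + 3 r = 0.
Discriminant: (3)^2 - 4(0) = 9, so r = (-3 ± 3)/2.
Solving: r_1 = 0, r_2 = -3.

indicial: r^2 + 3 r = 0; roots r_1 = 0, r_2 = -3


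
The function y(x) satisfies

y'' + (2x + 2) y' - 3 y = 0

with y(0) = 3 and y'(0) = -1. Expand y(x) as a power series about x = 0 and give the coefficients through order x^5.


Ansatz: y(x) = sum_{n>=0} a_n x^n, so y'(x) = sum_{n>=1} n a_n x^(n-1) and y''(x) = sum_{n>=2} n(n-1) a_n x^(n-2).
Substitute into P(x) y'' + Q(x) y' + R(x) y = 0 with P(x) = 1, Q(x) = 2x + 2, R(x) = -3, and match powers of x.
Initial conditions: a_0 = 3, a_1 = -1.
Setting the coefficient of each power of x to zero and solving order by order (substituting the coefficients already found):
  x^0: 2 a_2 + 2 a_1 - 3 a_0 = 0  ->  2 a_2 = -2 a_1 + 3 a_0 = 11  ->  a_2 = 11/2
  x^1: 6 a_3 + 4 a_2 - a_1 = 0  ->  6 a_3 = -4 a_2 + a_1 = -23  ->  a_3 = -23/6
  x^2: 12 a_4 + 6 a_3 + a_2 = 0  ->  12 a_4 = -6 a_3 - a_2 = 35/2  ->  a_4 = 35/24
  x^3: 20 a_5 + 8 a_4 + 3 a_3 = 0  ->  20 a_5 = -8 a_4 - 3 a_3 = -1/6  ->  a_5 = -1/120
Truncated series: y(x) = 3 - x + (11/2) x^2 - (23/6) x^3 + (35/24) x^4 - (1/120) x^5 + O(x^6).

a_0 = 3; a_1 = -1; a_2 = 11/2; a_3 = -23/6; a_4 = 35/24; a_5 = -1/120


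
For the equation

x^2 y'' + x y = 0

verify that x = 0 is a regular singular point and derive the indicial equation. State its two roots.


Divide by x^2 to reach normal form y'' + P_1(x) y' + P_2(x) y = 0 with P_1(x) = 0 and P_2(x) = 1/x.
x = 0 is a singular point because the y-coefficient 1/x has a pole at x = 0.
It is a regular singular point because x P_1(x) = p(x) = 0 and x^2 P_2(x) = q(x) = x are polynomials, hence analytic at x = 0.
p(0) = 0,  q(0) = 0.
Indicial equation: r(r-1) + p(0) r + q(0) = 0, i.e. r^2 + (p(0) - 1) r + q(0) = 0, i.e. r^2 - 1 r = 0.
Discriminant: (-1)^2 - 4(0) = 1, so r = (1 ± 1)/2.
Solving: r_1 = 1, r_2 = 0.

indicial: r^2 - 1 r = 0; roots r_1 = 1, r_2 = 0


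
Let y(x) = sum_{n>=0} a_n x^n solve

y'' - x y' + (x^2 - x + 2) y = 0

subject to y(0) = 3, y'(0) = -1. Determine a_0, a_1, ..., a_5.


Ansatz: y(x) = sum_{n>=0} a_n x^n, so y'(x) = sum_{n>=1} n a_n x^(n-1) and y''(x) = sum_{n>=2} n(n-1) a_n x^(n-2).
Substitute into P(x) y'' + Q(x) y' + R(x) y = 0 with P(x) = 1, Q(x) = -x, R(x) = x^2 - x + 2, and match powers of x.
Initial conditions: a_0 = 3, a_1 = -1.
Setting the coefficient of each power of x to zero and solving order by order (substituting the coefficients already found):
  x^0: 2 a_2 + 2 a_0 = 0  ->  2 a_2 = -2 a_0 = -6  ->  a_2 = -3
  x^1: 6 a_3 + a_1 - a_0 = 0  ->  6 a_3 = -a_1 + a_0 = 4  ->  a_3 = 2/3
  x^2: 12 a_4 - a_1 + a_0 = 0  ->  12 a_4 = a_1 - a_0 = -4  ->  a_4 = -1/3
  x^3: 20 a_5 - a_3 - a_2 + a_1 = 0  ->  20 a_5 = a_3 + a_2 - a_1 = -4/3  ->  a_5 = -1/15
Truncated series: y(x) = 3 - x - 3 x^2 + (2/3) x^3 - (1/3) x^4 - (1/15) x^5 + O(x^6).

a_0 = 3; a_1 = -1; a_2 = -3; a_3 = 2/3; a_4 = -1/3; a_5 = -1/15


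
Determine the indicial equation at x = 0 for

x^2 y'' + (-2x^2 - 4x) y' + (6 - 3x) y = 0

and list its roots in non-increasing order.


Divide by x^2 to reach normal form y'' + P_1(x) y' + P_2(x) y = 0 with P_1(x) = -2 - 4/x and P_2(x) = -3/x + 6/x^2.
x = 0 is a singular point because the y'-coefficient -2 - 4/x has a pole at x = 0 and the y-coefficient -3/x + 6/x^2 has a pole at x = 0.
It is a regular singular point because x P_1(x) = p(x) = -2x - 4 and x^2 P_2(x) = q(x) = 6 - 3x are polynomials, hence analytic at x = 0.
p(0) = -4,  q(0) = 6.
Indicial equation: r(r-1) + p(0) r + q(0) = 0, i.e. r^2 + (p(0) - 1) r + q(0) = 0, i.e. r^2 - 5 r + 6 = 0.
Discriminant: (-5)^2 - 4(6) = 1, so r = (5 ± 1)/2.
Solving: r_1 = 3, r_2 = 2.

indicial: r^2 - 5 r + 6 = 0; roots r_1 = 3, r_2 = 2


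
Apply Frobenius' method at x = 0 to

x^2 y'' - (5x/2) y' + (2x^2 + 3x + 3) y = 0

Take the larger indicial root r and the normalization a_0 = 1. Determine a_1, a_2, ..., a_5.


Write in Frobenius form y'' + (p(x)/x) y' + (q(x)/x^2) y = 0:
  p(x) = -5/2,  q(x) = 2x^2 + 3x + 3.
Indicial equation: r(r-1) + (-5/2) r + (3) = 0 -> roots r_1 = 2, r_2 = 3/2.
Take r = r_1 = 2. Let y(x) = x^r sum_{n>=0} a_n x^n with a_0 = 1.
Substitute y = x^r sum a_n x^n and match x^{r+n}. The recurrence is
  D(n) a_n + 3 a_{n-1} + 2 a_{n-2} = 0,  where D(n) = (r+n)(r+n-1) + (-5/2)(r+n) + (3).
  a_n = [-3 a_{n-1} - 2 a_{n-2}] / D(n).
Since the indicial polynomial factors as (r - r_1)(r - r_2), D(n) = (r_1 + n - r_1)(r_1 + n - r_2) = n(n + 1/2).
Evaluating step by step (a_0 = 1):
  n = 1: D(1) = 1(1 + 1/2) = 3/2; numerator = -3(1) = -3; a_1 = (-3)/(3/2) = -2
  n = 2: D(2) = 2(2 + 1/2) = 5; numerator = -3(-2) - 2(1) = 4; a_2 = (4)/(5) = 4/5
  n = 3: D(3) = 3(3 + 1/2) = 21/2; numerator = -3(4/5) - 2(-2) = 8/5; a_3 = (8/5)/(21/2) = 16/105
  n = 4: D(4) = 4(4 + 1/2) = 18; numerator = -3(16/105) - 2(4/5) = -72/35; a_4 = (-72/35)/(18) = -4/35
  n = 5: D(5) = 5(5 + 1/2) = 55/2; numerator = -3(-4/35) - 2(16/105) = 4/105; a_5 = (4/105)/(55/2) = 8/5775

r = 2; a_0 = 1; a_1 = -2; a_2 = 4/5; a_3 = 16/105; a_4 = -4/35; a_5 = 8/5775


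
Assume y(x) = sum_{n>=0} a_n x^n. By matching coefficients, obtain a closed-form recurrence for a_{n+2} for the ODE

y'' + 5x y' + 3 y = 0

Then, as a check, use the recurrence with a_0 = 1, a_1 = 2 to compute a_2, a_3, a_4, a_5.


Substitute y = sum_n a_n x^n.
y''(x) has coefficient (n+2)(n+1) a_{n+2} at x^n;
5 x y'(x) has coefficient 5 n a_n at x^n (shift);
3 y(x) has coefficient 3 a_n at x^n.
Matching x^n: (n+2)(n+1) a_{n+2} + (5n + 3) a_n = 0.
Thus a_{n+2} = (-5n - 3) / ((n+1)(n+2)) * a_n.

Check with a_0 = 1, a_1 = 2 (apply the recurrence for n = 0, 1, 2, 3): a_0 = 1, a_1 = 2, a_2 = -3/2, a_3 = -8/3, a_4 = 13/8, a_5 = 12/5.

a_(n+2) = (-5n - 3) / ((n+1)(n+2)) * a_n; check: a_0 = 1, a_1 = 2, a_2 = -3/2, a_3 = -8/3, a_4 = 13/8, a_5 = 12/5


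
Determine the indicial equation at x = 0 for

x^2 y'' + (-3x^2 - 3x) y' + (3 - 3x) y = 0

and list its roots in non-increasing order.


Divide by x^2 to reach normal form y'' + P_1(x) y' + P_2(x) y = 0 with P_1(x) = -3 - 3/x and P_2(x) = -3/x + 3/x^2.
x = 0 is a singular point because the y'-coefficient -3 - 3/x has a pole at x = 0 and the y-coefficient -3/x + 3/x^2 has a pole at x = 0.
It is a regular singular point because x P_1(x) = p(x) = -3x - 3 and x^2 P_2(x) = q(x) = 3 - 3x are polynomials, hence analytic at x = 0.
p(0) = -3,  q(0) = 3.
Indicial equation: r(r-1) + p(0) r + q(0) = 0, i.e. r^2 + (p(0) - 1) r + q(0) = 0, i.e. r^2 - 4 r + 3 = 0.
Discriminant: (-4)^2 - 4(3) = 4, so r = (4 ± 2)/2.
Solving: r_1 = 3, r_2 = 1.

indicial: r^2 - 4 r + 3 = 0; roots r_1 = 3, r_2 = 1


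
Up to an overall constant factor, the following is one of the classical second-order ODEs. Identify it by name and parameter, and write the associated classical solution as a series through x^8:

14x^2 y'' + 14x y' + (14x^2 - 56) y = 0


All three coefficients share the factor 14; dividing through by 14 gives  x^2 y'' + x y' + (x^2 - 4) y = 0.
This matches the Bessel equation x^2 y'' + x y' + (x^2 - nu^2) y = 0 with nu^2 = 4, so nu = 2; the solution bounded at x = 0 is J_2(x).
Frobenius at x = 0: indicial roots ±nu; for r = nu the recurrence k(k + 2nu) c_k = -c_{k-2} gives the standard series J_nu(x) = sum_{k>=0} (-1)^k / (k! (k+nu)!) (x/2)^(2k+nu). Evaluate the first 4 terms:
  k = 0: (-1)^0 / (0! * 2! * 2^2) x^2 = 1/(1*2*4) x^2 = (1/8) x^2
  k = 1: (-1)^1 / (1! * 3! * 2^4) x^4 = -1/(1*6*16) x^4 = (-1/96) x^4
  k = 2: (-1)^2 / (2! * 4! * 2^6) x^6 = 1/(2*24*64) x^6 = (1/3072) x^6
  k = 3: (-1)^3 / (3! * 5! * 2^8) x^8 = -1/(6*120*256) x^8 = (-1/184320) x^8
Hence J_2(x) = -x^8/184320 + x^6/3072 - x^4/96 + x^2/8 + ....

J_2(x); series = -x^8/184320 + x^6/3072 - x^4/96 + x^2/8


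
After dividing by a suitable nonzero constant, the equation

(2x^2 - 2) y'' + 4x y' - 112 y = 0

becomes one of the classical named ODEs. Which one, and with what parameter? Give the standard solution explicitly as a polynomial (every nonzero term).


All three coefficients share the factor -2; dividing through by -2 gives  (1 - x^2) y'' - 2x y' + 56 y = 0.
This matches the Legendre equation (1 - x^2) y'' - 2x y' + n(n+1) y = 0 (note the -2x y' term) with n(n+1) = 56, so n = 7; the polynomial solution is P_7(x).
With y = sum_k a_k x^k, matching x^k gives (k+2)(k+1) a_{k+2} = [k(k+1) - n(n+1)] a_k = (k - 7)(k + 8) a_k. The right side vanishes at k = 7, so the series with the parity of 7 terminates at degree 7.
Standard normalization (P_n(1) = 1): leading coefficient (2n)!/(2^n (n!)^2) = 87178291200/(128*25401600) = 429/16, so a_7 = 429/16. Work downward with a_k = (k+1)(k+2) a_{k+2} / ((k - 7)(k + 8)):
  a_5 = (6)(7)(429/16) / ((5 - 7)(5 + 8)) = (9009/8)/(-26) = -693/16
  a_3 = (4)(5)(-693/16) / ((3 - 7)(3 + 8)) = (-3465/4)/(-44) = 315/16
  a_1 = (2)(3)(315/16) / ((1 - 7)(1 + 8)) = (945/8)/(-54) = -35/16
Hence P_7(x) = 429 x^7/16 - 693 x^5/16 + 315 x^3/16 - 35 x/16.

P_7(x); series = 429 x^7/16 - 693 x^5/16 + 315 x^3/16 - 35 x/16


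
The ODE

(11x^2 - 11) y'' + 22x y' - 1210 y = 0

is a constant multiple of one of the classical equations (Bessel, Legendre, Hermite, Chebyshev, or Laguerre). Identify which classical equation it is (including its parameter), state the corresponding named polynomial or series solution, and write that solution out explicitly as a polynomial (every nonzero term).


All three coefficients share the factor -11; dividing through by -11 gives  (1 - x^2) y'' - 2x y' + 110 y = 0.
This matches the Legendre equation (1 - x^2) y'' - 2x y' + n(n+1) y = 0 (note the -2x y' term) with n(n+1) = 110, so n = 10; the polynomial solution is P_10(x).
With y = sum_k a_k x^k, matching x^k gives (k+2)(k+1) a_{k+2} = [k(k+1) - n(n+1)] a_k = (k - 10)(k + 11) a_k. The right side vanishes at k = 10, so the series with the parity of 10 terminates at degree 10.
Standard normalization (P_n(1) = 1): leading coefficient (2n)!/(2^n (n!)^2) = 2432902008176640000/(1024*13168189440000) = 46189/256, so a_10 = 46189/256. Work downward with a_k = (k+1)(k+2) a_{k+2} / ((k - 10)(k + 11)):
  a_8 = (9)(10)(46189/256) / ((8 - 10)(8 + 11)) = (2078505/128)/(-38) = -109395/256
  a_6 = (7)(8)(-109395/256) / ((6 - 10)(6 + 11)) = (-765765/32)/(-68) = 45045/128
  a_4 = (5)(6)(45045/128) / ((4 - 10)(4 + 11)) = (675675/64)/(-90) = -15015/128
  a_2 = (3)(4)(-15015/128) / ((2 - 10)(2 + 11)) = (-45045/32)/(-104) = 3465/256
  a_0 = (1)(2)(3465/256) / ((0 - 10)(0 + 11)) = (3465/128)/(-110) = -63/256
Hence P_10(x) = 46189 x^10/256 - 109395 x^8/256 + 45045 x^6/128 - 15015 x^4/128 + 3465 x^2/256 - 63/256.

P_10(x); series = 46189 x^10/256 - 109395 x^8/256 + 45045 x^6/128 - 15015 x^4/128 + 3465 x^2/256 - 63/256


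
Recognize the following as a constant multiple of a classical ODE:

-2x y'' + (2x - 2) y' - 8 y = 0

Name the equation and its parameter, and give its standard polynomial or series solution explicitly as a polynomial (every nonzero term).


All three coefficients share the factor -2; dividing through by -2 gives  x y'' + (1 - x) y' + 4 y = 0.
This matches the Laguerre equation x y'' + (1 - x) y' + n y = 0 with n = 4; the polynomial solution is L_4(x).
With y = sum_k a_k x^k, matching x^k gives (k+1)k a_{k+1} + (k+1) a_{k+1} - k a_k + n a_k = 0, i.e. (k+1)^2 a_{k+1} = (k - n) a_k = (k - 4) a_k. The right side vanishes at k = 4, so the series terminates at degree 4.
Standard normalization L_n(0) = 1 gives a_0 = 1. Work upward with a_{k+1} = (k - 4) a_k / (k+1)^2:
  a_1 = (0 - 4)(1) / 1^2 = -4/1 = -4
  a_2 = (1 - 4)(-4) / 2^2 = 12/4 = 3
  a_3 = (2 - 4)(3) / 3^2 = -6/9 = -2/3
  a_4 = (3 - 4)(-2/3) / 4^2 = (2/3)/16 = 1/24
Hence L_4(x) = x^4/24 - 2 x^3/3 + 3 x^2 - 4 x + 1.

L_4(x); series = x^4/24 - 2 x^3/3 + 3 x^2 - 4 x + 1


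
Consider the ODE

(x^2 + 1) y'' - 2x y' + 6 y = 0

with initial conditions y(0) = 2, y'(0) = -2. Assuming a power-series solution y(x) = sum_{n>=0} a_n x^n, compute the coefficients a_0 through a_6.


Ansatz: y(x) = sum_{n>=0} a_n x^n, so y'(x) = sum_{n>=1} n a_n x^(n-1) and y''(x) = sum_{n>=2} n(n-1) a_n x^(n-2).
Substitute into P(x) y'' + Q(x) y' + R(x) y = 0 with P(x) = x^2 + 1, Q(x) = -2x, R(x) = 6, and match powers of x.
Initial conditions: a_0 = 2, a_1 = -2.
Setting the coefficient of each power of x to zero and solving order by order (substituting the coefficients already found):
  x^0: 2 a_2 + 6 a_0 = 0  ->  2 a_2 = -6 a_0 = -12  ->  a_2 = -6
  x^1: 6 a_3 + 4 a_1 = 0  ->  6 a_3 = -4 a_1 = 8  ->  a_3 = 4/3
  x^2: 12 a_4 + 4 a_2 = 0  ->  12 a_4 = -4 a_2 = 24  ->  a_4 = 2
  x^3: 20 a_5 + 6 a_3 = 0  ->  20 a_5 = -6 a_3 = -8  ->  a_5 = -2/5
  x^4: 30 a_6 + 10 a_4 = 0  ->  30 a_6 = -10 a_4 = -20  ->  a_6 = -2/3
Truncated series: y(x) = 2 - 2 x - 6 x^2 + (4/3) x^3 + 2 x^4 - (2/5) x^5 - (2/3) x^6 + O(x^7).

a_0 = 2; a_1 = -2; a_2 = -6; a_3 = 4/3; a_4 = 2; a_5 = -2/5; a_6 = -2/3


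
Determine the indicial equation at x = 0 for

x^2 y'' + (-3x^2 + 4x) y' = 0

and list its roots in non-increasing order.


Divide by x^2 to reach normal form y'' + P_1(x) y' + P_2(x) y = 0 with P_1(x) = -3 + 4/x and P_2(x) = 0.
x = 0 is a singular point because the y'-coefficient -3 + 4/x has a pole at x = 0.
It is a regular singular point because x P_1(x) = p(x) = 4 - 3x and x^2 P_2(x) = q(x) = 0 are polynomials, hence analytic at x = 0.
p(0) = 4,  q(0) = 0.
Indicial equation: r(r-1) + p(0) r + q(0) = 0, i.e. r^2 + (p(0) - 1) r + q(0) = 0, i.e. r^2 + 3 r = 0.
Discriminant: (3)^2 - 4(0) = 9, so r = (-3 ± 3)/2.
Solving: r_1 = 0, r_2 = -3.

indicial: r^2 + 3 r = 0; roots r_1 = 0, r_2 = -3


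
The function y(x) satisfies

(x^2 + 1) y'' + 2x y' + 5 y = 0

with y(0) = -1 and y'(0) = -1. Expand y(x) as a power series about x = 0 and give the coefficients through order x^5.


Ansatz: y(x) = sum_{n>=0} a_n x^n, so y'(x) = sum_{n>=1} n a_n x^(n-1) and y''(x) = sum_{n>=2} n(n-1) a_n x^(n-2).
Substitute into P(x) y'' + Q(x) y' + R(x) y = 0 with P(x) = x^2 + 1, Q(x) = 2x, R(x) = 5, and match powers of x.
Initial conditions: a_0 = -1, a_1 = -1.
Setting the coefficient of each power of x to zero and solving order by order (substituting the coefficients already found):
  x^0: 2 a_2 + 5 a_0 = 0  ->  2 a_2 = -5 a_0 = 5  ->  a_2 = 5/2
  x^1: 6 a_3 + 7 a_1 = 0  ->  6 a_3 = -7 a_1 = 7  ->  a_3 = 7/6
  x^2: 12 a_4 + 11 a_2 = 0  ->  12 a_4 = -11 a_2 = -55/2  ->  a_4 = -55/24
  x^3: 20 a_5 + 17 a_3 = 0  ->  20 a_5 = -17 a_3 = -119/6  ->  a_5 = -119/120
Truncated series: y(x) = -1 - x + (5/2) x^2 + (7/6) x^3 - (55/24) x^4 - (119/120) x^5 + O(x^6).

a_0 = -1; a_1 = -1; a_2 = 5/2; a_3 = 7/6; a_4 = -55/24; a_5 = -119/120


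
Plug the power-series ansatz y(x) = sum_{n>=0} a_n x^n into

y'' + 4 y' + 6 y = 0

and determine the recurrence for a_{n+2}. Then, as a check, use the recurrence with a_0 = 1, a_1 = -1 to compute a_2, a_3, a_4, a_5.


Substitute y = sum_n a_n x^n.
y''(x) has coefficient (n+2)(n+1) a_{n+2} at x^n;
4 y'(x) has coefficient 4 (n+1) a_{n+1} at x^n;
6 y(x) has coefficient 6 a_n at x^n.
Matching x^n: (n+2)(n+1) a_{n+2} + 4 (n+1) a_{n+1} + 6 a_n = 0.
Thus a_{n+2} = [-4 (n+1) a_{n+1} - 6 a_n] / ((n+1)(n+2)).

Check with a_0 = 1, a_1 = -1 (apply the recurrence for n = 0, 1, 2, 3): a_0 = 1, a_1 = -1, a_2 = -1, a_3 = 7/3, a_4 = -11/6, a_5 = 23/30.

a_(n+2) = [-4 (n+1) a_(n+1) - 6 a_n] / ((n+1)(n+2)); check: a_0 = 1, a_1 = -1, a_2 = -1, a_3 = 7/3, a_4 = -11/6, a_5 = 23/30


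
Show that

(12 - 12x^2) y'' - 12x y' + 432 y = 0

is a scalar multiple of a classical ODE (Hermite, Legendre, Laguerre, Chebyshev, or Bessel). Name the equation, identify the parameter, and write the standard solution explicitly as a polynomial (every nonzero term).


All three coefficients share the factor 12; dividing through by 12 gives  (1 - x^2) y'' - x y' + 36 y = 0.
This matches the Chebyshev equation (1 - x^2) y'' - x y' + n^2 y = 0 (note the -x y' term, not -2x y') with n^2 = 36, so n = 6; the polynomial solution is T_6(x).
With y = sum_k a_k x^k, matching x^k gives (k+2)(k+1) a_{k+2} = (k^2 - n^2) a_k = (k - 6)(k + 6) a_k. The right side vanishes at k = 6, so the series with the parity of 6 terminates at degree 6.
Standard normalization: leading coefficient of T_n is 2^(n-1), so a_6 = 2^5 = 32. Work downward with a_k = (k+1)(k+2) a_{k+2} / ((k - 6)(k + 6)):
  a_4 = (5)(6)(32) / ((4 - 6)(4 + 6)) = 960/(-20) = -48
  a_2 = (3)(4)(-48) / ((2 - 6)(2 + 6)) = -576/(-32) = 18
  a_0 = (1)(2)(18) / ((0 - 6)(0 + 6)) = 36/(-36) = -1
Hence T_6(x) = 32 x^6 - 48 x^4 + 18 x^2 - 1.

T_6(x); series = 32 x^6 - 48 x^4 + 18 x^2 - 1


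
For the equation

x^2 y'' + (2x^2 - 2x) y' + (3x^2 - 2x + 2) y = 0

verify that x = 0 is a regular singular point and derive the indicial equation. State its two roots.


Divide by x^2 to reach normal form y'' + P_1(x) y' + P_2(x) y = 0 with P_1(x) = 2 - 2/x and P_2(x) = 3 - 2/x + 2/x^2.
x = 0 is a singular point because the y'-coefficient 2 - 2/x has a pole at x = 0 and the y-coefficient 3 - 2/x + 2/x^2 has a pole at x = 0.
It is a regular singular point because x P_1(x) = p(x) = 2x - 2 and x^2 P_2(x) = q(x) = 3x^2 - 2x + 2 are polynomials, hence analytic at x = 0.
p(0) = -2,  q(0) = 2.
Indicial equation: r(r-1) + p(0) r + q(0) = 0, i.e. r^2 + (p(0) - 1) r + q(0) = 0, i.e. r^2 - 3 r + 2 = 0.
Discriminant: (-3)^2 - 4(2) = 1, so r = (3 ± 1)/2.
Solving: r_1 = 2, r_2 = 1.

indicial: r^2 - 3 r + 2 = 0; roots r_1 = 2, r_2 = 1


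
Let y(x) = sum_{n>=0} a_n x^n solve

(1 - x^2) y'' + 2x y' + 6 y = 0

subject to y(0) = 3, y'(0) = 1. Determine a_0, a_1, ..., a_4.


Ansatz: y(x) = sum_{n>=0} a_n x^n, so y'(x) = sum_{n>=1} n a_n x^(n-1) and y''(x) = sum_{n>=2} n(n-1) a_n x^(n-2).
Substitute into P(x) y'' + Q(x) y' + R(x) y = 0 with P(x) = 1 - x^2, Q(x) = 2x, R(x) = 6, and match powers of x.
Initial conditions: a_0 = 3, a_1 = 1.
Setting the coefficient of each power of x to zero and solving order by order (substituting the coefficients already found):
  x^0: 2 a_2 + 6 a_0 = 0  ->  2 a_2 = -6 a_0 = -18  ->  a_2 = -9
  x^1: 6 a_3 + 8 a_1 = 0  ->  6 a_3 = -8 a_1 = -8  ->  a_3 = -4/3
  x^2: 12 a_4 + 8 a_2 = 0  ->  12 a_4 = -8 a_2 = 72  ->  a_4 = 6
Truncated series: y(x) = 3 + x - 9 x^2 - (4/3) x^3 + 6 x^4 + O(x^5).

a_0 = 3; a_1 = 1; a_2 = -9; a_3 = -4/3; a_4 = 6


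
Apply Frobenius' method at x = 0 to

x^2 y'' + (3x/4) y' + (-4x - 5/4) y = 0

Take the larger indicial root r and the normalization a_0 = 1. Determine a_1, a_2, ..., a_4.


Write in Frobenius form y'' + (p(x)/x) y' + (q(x)/x^2) y = 0:
  p(x) = 3/4,  q(x) = -4x - 5/4.
Indicial equation: r(r-1) + (3/4) r + (-5/4) = 0 -> roots r_1 = 5/4, r_2 = -1.
Take r = r_1 = 5/4. Let y(x) = x^r sum_{n>=0} a_n x^n with a_0 = 1.
Substitute y = x^r sum a_n x^n and match x^{r+n}. The recurrence is
  D(n) a_n - 4 a_{n-1} = 0,  where D(n) = (r+n)(r+n-1) + (3/4)(r+n) + (-5/4).
  a_n = 4 / D(n) * a_{n-1}.
Since the indicial polynomial factors as (r - r_1)(r - r_2), D(n) = (r_1 + n - r_1)(r_1 + n - r_2) = n(n + 9/4).
Evaluating step by step (a_0 = 1):
  n = 1: D(1) = 1(1 + 9/4) = 13/4; numerator = 4(1) = 4; a_1 = (4)/(13/4) = 16/13
  n = 2: D(2) = 2(2 + 9/4) = 17/2; numerator = 4(16/13) = 64/13; a_2 = (64/13)/(17/2) = 128/221
  n = 3: D(3) = 3(3 + 9/4) = 63/4; numerator = 4(128/221) = 512/221; a_3 = (512/221)/(63/4) = 2048/13923
  n = 4: D(4) = 4(4 + 9/4) = 25; numerator = 4(2048/13923) = 8192/13923; a_4 = (8192/13923)/(25) = 8192/348075

r = 5/4; a_0 = 1; a_1 = 16/13; a_2 = 128/221; a_3 = 2048/13923; a_4 = 8192/348075


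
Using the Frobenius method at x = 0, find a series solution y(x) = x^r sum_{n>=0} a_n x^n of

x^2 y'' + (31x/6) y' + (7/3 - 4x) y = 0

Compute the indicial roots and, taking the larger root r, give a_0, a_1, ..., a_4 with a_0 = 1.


Write in Frobenius form y'' + (p(x)/x) y' + (q(x)/x^2) y = 0:
  p(x) = 31/6,  q(x) = 7/3 - 4x.
Indicial equation: r(r-1) + (31/6) r + (7/3) = 0 -> roots r_1 = -2/3, r_2 = -7/2.
Take r = r_1 = -2/3. Let y(x) = x^r sum_{n>=0} a_n x^n with a_0 = 1.
Substitute y = x^r sum a_n x^n and match x^{r+n}. The recurrence is
  D(n) a_n - 4 a_{n-1} = 0,  where D(n) = (r+n)(r+n-1) + (31/6)(r+n) + (7/3).
  a_n = 4 / D(n) * a_{n-1}.
Since the indicial polynomial factors as (r - r_1)(r - r_2), D(n) = (r_1 + n - r_1)(r_1 + n - r_2) = n(n + 17/6).
Evaluating step by step (a_0 = 1):
  n = 1: D(1) = 1(1 + 17/6) = 23/6; numerator = 4(1) = 4; a_1 = (4)/(23/6) = 24/23
  n = 2: D(2) = 2(2 + 17/6) = 29/3; numerator = 4(24/23) = 96/23; a_2 = (96/23)/(29/3) = 288/667
  n = 3: D(3) = 3(3 + 17/6) = 35/2; numerator = 4(288/667) = 1152/667; a_3 = (1152/667)/(35/2) = 2304/23345
  n = 4: D(4) = 4(4 + 17/6) = 82/3; numerator = 4(2304/23345) = 9216/23345; a_4 = (9216/23345)/(82/3) = 13824/957145

r = -2/3; a_0 = 1; a_1 = 24/23; a_2 = 288/667; a_3 = 2304/23345; a_4 = 13824/957145


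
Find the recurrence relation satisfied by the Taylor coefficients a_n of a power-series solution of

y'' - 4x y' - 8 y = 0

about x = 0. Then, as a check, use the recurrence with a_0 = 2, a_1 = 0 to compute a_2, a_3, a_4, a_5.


Substitute y = sum_n a_n x^n.
y''(x) has coefficient (n+2)(n+1) a_{n+2} at x^n;
-4 x y'(x) has coefficient -4 n a_n at x^n (shift);
-8 y(x) has coefficient -8 a_n at x^n.
Matching x^n: (n+2)(n+1) a_{n+2} + (-4n - 8) a_n = 0.
Thus a_{n+2} = (4n + 8) / ((n+1)(n+2)) * a_n.

Check with a_0 = 2, a_1 = 0 (apply the recurrence for n = 0, 1, 2, 3): a_0 = 2, a_1 = 0, a_2 = 8, a_3 = 0, a_4 = 32/3, a_5 = 0.

a_(n+2) = (4n + 8) / ((n+1)(n+2)) * a_n; check: a_0 = 2, a_1 = 0, a_2 = 8, a_3 = 0, a_4 = 32/3, a_5 = 0
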